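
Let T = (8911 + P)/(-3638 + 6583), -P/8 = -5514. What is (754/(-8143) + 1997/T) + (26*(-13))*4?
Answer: -31523392675/25398017 ≈ -1241.2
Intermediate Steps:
P = 44112 (P = -8*(-5514) = 44112)
T = 53023/2945 (T = (8911 + 44112)/(-3638 + 6583) = 53023/2945 ≈ 18.004)
(754/(-8143) + 1997/T) + (26*(-13))*4 = (754/(-8143) + 1997/(53023/2945)) + (26*(-13))*4 = (754*(-1/8143) + 1997*(2945/53023)) - 338*4 = (-754/8143 + 5881165/53023) - 1352 = 2814726309/25398017 - 1352 = -31523392675/25398017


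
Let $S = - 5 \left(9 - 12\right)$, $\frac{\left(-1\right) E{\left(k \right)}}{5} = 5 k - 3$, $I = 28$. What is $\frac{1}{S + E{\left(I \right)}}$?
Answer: $- \frac{1}{670} \approx -0.0014925$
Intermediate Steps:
$E{\left(k \right)} = 15 - 25 k$ ($E{\left(k \right)} = - 5 \left(5 k - 3\right) = - 5 \left(-3 + 5 k\right) = 15 - 25 k$)
$S = 15$ ($S = \left(-5\right) \left(-3\right) = 15$)
$\frac{1}{S + E{\left(I \right)}} = \frac{1}{15 + \left(15 - 700\right)} = \frac{1}{15 - 685} = \frac{1}{-670} = - \frac{1}{670}$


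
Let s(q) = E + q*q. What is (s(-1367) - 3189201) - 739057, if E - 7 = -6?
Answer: -2059568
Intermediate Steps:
E = 1 (E = 7 - 6 = 1)
s(q) = 1 + q² (s(q) = 1 + q*q = 1 + q²)
(s(-1367) - 3189201) - 739057 = ((1 + (-1367)²) - 3189201) - 739057 = ((1 + 1868689) - 3189201) - 739057 = (1868690 - 3189201) - 739057 = -1320511 - 739057 = -2059568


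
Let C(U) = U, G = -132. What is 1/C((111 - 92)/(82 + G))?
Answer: -50/19 ≈ -2.6316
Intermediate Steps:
1/C((111 - 92)/(82 + G)) = 1/((111 - 92)/(82 - 132)) = 1/(19/(-50)) = 1/(19*(-1/50)) = 1/(-19/50) = -50/19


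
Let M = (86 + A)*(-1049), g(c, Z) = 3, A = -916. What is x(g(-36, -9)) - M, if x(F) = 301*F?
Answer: -869767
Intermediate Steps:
M = 870670 (M = (86 - 916)*(-1049) = -830*(-1049) = 870670)
x(g(-36, -9)) - M = 301*3 - 1*870670 = 903 - 870670 = -869767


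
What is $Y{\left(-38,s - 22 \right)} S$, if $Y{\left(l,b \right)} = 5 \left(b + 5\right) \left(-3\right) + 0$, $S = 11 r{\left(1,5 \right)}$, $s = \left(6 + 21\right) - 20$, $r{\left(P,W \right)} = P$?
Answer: $1650$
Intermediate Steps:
$s = 7$ ($s = 27 - 20 = 7$)
$S = 11$ ($S = 11 \cdot 1 = 11$)
$Y{\left(l,b \right)} = -75 - 15 b$ ($Y{\left(l,b \right)} = 5 \left(5 + b\right) \left(-3\right) + 0 = \left(25 + 5 b\right) \left(-3\right) + 0 = \left(-75 - 15 b\right) + 0 = -75 - 15 b$)
$Y{\left(-38,s - 22 \right)} S = \left(-75 - 15 \left(7 - 22\right)\right) 11 = \left(-75 - -225\right) 11 = \left(-75 + 225\right) 11 = 150 \cdot 11 = 1650$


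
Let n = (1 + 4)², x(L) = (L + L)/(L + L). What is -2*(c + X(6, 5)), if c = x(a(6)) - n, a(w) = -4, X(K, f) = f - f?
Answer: 48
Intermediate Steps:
X(K, f) = 0
x(L) = 1 (x(L) = (2*L)/((2*L)) = (2*L)*(1/(2*L)) = 1)
n = 25 (n = 5² = 25)
c = -24 (c = 1 - 1*25 = 1 - 25 = -24)
-2*(c + X(6, 5)) = -2*(-24 + 0) = -2*(-24) = 48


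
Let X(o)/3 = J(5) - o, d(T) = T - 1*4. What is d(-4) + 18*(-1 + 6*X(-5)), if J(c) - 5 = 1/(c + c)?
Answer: 16232/5 ≈ 3246.4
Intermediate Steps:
d(T) = -4 + T (d(T) = T - 4 = -4 + T)
J(c) = 5 + 1/(2*c) (J(c) = 5 + 1/(c + c) = 5 + 1/(2*c))
X(o) = 153/10 - 3*o (X(o) = 3*((5 + (½)/5) - o) = 3*((5 + (½)*(⅕)) - o) = 3*((5 + ⅒) - o) = 3*(51/10 - o) = 153/10 - 3*o)
d(-4) + 18*(-1 + 6*X(-5)) = (-4 - 4) + 18*(-1 + 6*(153/10 - 3*(-5))) = -8 + 18*(-1 + 6*(153/10 + 15)) = -8 + 18*(-1 + 6*(303/10)) = -8 + 18*(-1 + 909/5) = -8 + 18*(904/5) = -8 + 16272/5 = 16232/5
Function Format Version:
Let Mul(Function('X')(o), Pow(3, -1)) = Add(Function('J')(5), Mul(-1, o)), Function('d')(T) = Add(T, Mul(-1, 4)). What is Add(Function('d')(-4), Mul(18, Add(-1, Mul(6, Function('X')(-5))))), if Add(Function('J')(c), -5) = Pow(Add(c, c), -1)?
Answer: Rational(16232, 5) ≈ 3246.4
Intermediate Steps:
Function('d')(T) = Add(-4, T) (Function('d')(T) = Add(T, -4) = Add(-4, T))
Function('J')(c) = Add(5, Mul(Rational(1, 2), Pow(c, -1))) (Function('J')(c) = Add(5, Pow(Add(c, c), -1)) = Add(5, Pow(Mul(2, c), -1)) = Add(5, Mul(Rational(1, 2), Pow(c, -1))))
Function('X')(o) = Add(Rational(153, 10), Mul(-3, o)) (Function('X')(o) = Mul(3, Add(Add(5, Mul(Rational(1, 2), Pow(5, -1))), Mul(-1, o))) = Mul(3, Add(Add(5, Mul(Rational(1, 2), Rational(1, 5))), Mul(-1, o))) = Mul(3, Add(Add(5, Rational(1, 10)), Mul(-1, o))) = Mul(3, Add(Rational(51, 10), Mul(-1, o))) = Add(Rational(153, 10), Mul(-3, o)))
Add(Function('d')(-4), Mul(18, Add(-1, Mul(6, Function('X')(-5))))) = Add(Add(-4, -4), Mul(18, Add(-1, Mul(6, Add(Rational(153, 10), Mul(-3, -5)))))) = Add(-8, Mul(18, Add(-1, Mul(6, Add(Rational(153, 10), 15))))) = Add(-8, Mul(18, Add(-1, Mul(6, Rational(303, 10))))) = Add(-8, Mul(18, Add(-1, Rational(909, 5)))) = Add(-8, Mul(18, Rational(904, 5))) = Add(-8, Rational(16272, 5)) = Rational(16232, 5)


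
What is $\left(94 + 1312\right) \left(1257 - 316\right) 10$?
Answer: $13230460$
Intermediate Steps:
$\left(94 + 1312\right) \left(1257 - 316\right) 10 = 1406 \cdot 941 \cdot 10 = 1323046 \cdot 10 = 13230460$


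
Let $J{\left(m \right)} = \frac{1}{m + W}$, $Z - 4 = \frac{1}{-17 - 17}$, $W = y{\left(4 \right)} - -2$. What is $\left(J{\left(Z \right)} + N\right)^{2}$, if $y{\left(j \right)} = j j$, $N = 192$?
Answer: $\frac{20580197764}{558009} \approx 36882.0$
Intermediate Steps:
$y{\left(j \right)} = j^{2}$
$W = 18$ ($W = 4^{2} - -2 = 16 + 2 = 18$)
$Z = \frac{135}{34}$ ($Z = 4 + \frac{1}{-17 - 17} = 4 + \frac{1}{-34} = 4 - \frac{1}{34} = \frac{135}{34} \approx 3.9706$)
$J{\left(m \right)} = \frac{1}{18 + m}$ ($J{\left(m \right)} = \frac{1}{m + 18} = \frac{1}{18 + m}$)
$\left(J{\left(Z \right)} + N\right)^{2} = \left(\frac{1}{18 + \frac{135}{34}} + 192\right)^{2} = \left(\frac{1}{\frac{747}{34}} + 192\right)^{2} = \left(\frac{34}{747} + 192\right)^{2} = \left(\frac{143458}{747}\right)^{2} = \frac{20580197764}{558009}$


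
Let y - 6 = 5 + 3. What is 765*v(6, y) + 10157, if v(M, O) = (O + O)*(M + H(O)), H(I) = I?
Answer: 438557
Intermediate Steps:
y = 14 (y = 6 + (5 + 3) = 6 + 8 = 14)
v(M, O) = 2*O*(M + O) (v(M, O) = (O + O)*(M + O) = (2*O)*(M + O) = 2*O*(M + O))
765*v(6, y) + 10157 = 765*(2*14*(6 + 14)) + 10157 = 765*(2*14*20) + 10157 = 765*560 + 10157 = 428400 + 10157 = 438557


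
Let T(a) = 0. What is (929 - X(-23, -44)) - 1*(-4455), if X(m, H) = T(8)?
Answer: 5384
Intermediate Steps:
X(m, H) = 0
(929 - X(-23, -44)) - 1*(-4455) = (929 - 1*0) - 1*(-4455) = (929 + 0) + 4455 = 929 + 4455 = 5384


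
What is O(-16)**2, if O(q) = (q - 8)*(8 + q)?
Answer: 36864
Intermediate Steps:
O(q) = (-8 + q)*(8 + q)
O(-16)**2 = (-64 + (-16)**2)**2 = (-64 + 256)**2 = 192**2 = 36864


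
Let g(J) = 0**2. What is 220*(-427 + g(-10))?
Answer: -93940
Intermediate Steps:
g(J) = 0
220*(-427 + g(-10)) = 220*(-427 + 0) = 220*(-427) = -93940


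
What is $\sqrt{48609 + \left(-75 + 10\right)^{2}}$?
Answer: $\sqrt{52834} \approx 229.86$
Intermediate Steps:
$\sqrt{48609 + \left(-75 + 10\right)^{2}} = \sqrt{48609 + \left(-65\right)^{2}} = \sqrt{48609 + 4225} = \sqrt{52834}$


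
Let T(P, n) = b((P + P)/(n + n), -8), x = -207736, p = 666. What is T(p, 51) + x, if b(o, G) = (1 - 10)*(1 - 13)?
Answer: -207628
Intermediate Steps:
b(o, G) = 108 (b(o, G) = -9*(-12) = 108)
T(P, n) = 108
T(p, 51) + x = 108 - 207736 = -207628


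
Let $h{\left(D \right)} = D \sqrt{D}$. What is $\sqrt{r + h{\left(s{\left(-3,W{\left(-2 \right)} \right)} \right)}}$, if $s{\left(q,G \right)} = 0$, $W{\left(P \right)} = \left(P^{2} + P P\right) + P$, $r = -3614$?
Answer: $i \sqrt{3614} \approx 60.117 i$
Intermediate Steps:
$W{\left(P \right)} = P + 2 P^{2}$ ($W{\left(P \right)} = \left(P^{2} + P^{2}\right) + P = 2 P^{2} + P = P + 2 P^{2}$)
$h{\left(D \right)} = D^{\frac{3}{2}}$
$\sqrt{r + h{\left(s{\left(-3,W{\left(-2 \right)} \right)} \right)}} = \sqrt{-3614 + 0^{\frac{3}{2}}} = \sqrt{-3614 + 0} = \sqrt{-3614} = i \sqrt{3614}$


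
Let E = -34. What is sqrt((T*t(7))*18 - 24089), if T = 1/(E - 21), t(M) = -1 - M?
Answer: I*sqrt(72861305)/55 ≈ 155.2*I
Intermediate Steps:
T = -1/55 (T = 1/(-34 - 21) = 1/(-55) = -1/55 ≈ -0.018182)
sqrt((T*t(7))*18 - 24089) = sqrt(-(-1 - 1*7)/55*18 - 24089) = sqrt(-(-1 - 7)/55*18 - 24089) = sqrt(-1/55*(-8)*18 - 24089) = sqrt((8/55)*18 - 24089) = sqrt(144/55 - 24089) = sqrt(-1324751/55) = I*sqrt(72861305)/55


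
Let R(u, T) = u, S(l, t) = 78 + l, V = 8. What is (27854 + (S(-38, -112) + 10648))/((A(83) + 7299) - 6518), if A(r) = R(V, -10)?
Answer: 38542/789 ≈ 48.849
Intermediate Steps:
A(r) = 8
(27854 + (S(-38, -112) + 10648))/((A(83) + 7299) - 6518) = (27854 + ((78 - 38) + 10648))/((8 + 7299) - 6518) = (27854 + (40 + 10648))/(7307 - 6518) = (27854 + 10688)/789 = 38542*(1/789) = 38542/789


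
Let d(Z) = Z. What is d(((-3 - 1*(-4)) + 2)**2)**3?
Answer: 729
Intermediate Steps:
d(((-3 - 1*(-4)) + 2)**2)**3 = (((-3 - 1*(-4)) + 2)**2)**3 = (((-3 + 4) + 2)**2)**3 = ((1 + 2)**2)**3 = (3**2)**3 = 9**3 = 729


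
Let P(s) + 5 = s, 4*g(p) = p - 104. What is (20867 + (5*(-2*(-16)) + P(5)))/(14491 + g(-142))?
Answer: 42054/28859 ≈ 1.4572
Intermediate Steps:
g(p) = -26 + p/4 (g(p) = (p - 104)/4 = (-104 + p)/4 = -26 + p/4)
P(s) = -5 + s
(20867 + (5*(-2*(-16)) + P(5)))/(14491 + g(-142)) = (20867 + (5*(-2*(-16)) + (-5 + 5)))/(14491 + (-26 + (1/4)*(-142))) = (20867 + (5*32 + 0))/(14491 + (-26 - 71/2)) = (20867 + (160 + 0))/(14491 - 123/2) = (20867 + 160)/(28859/2) = 21027*(2/28859) = 42054/28859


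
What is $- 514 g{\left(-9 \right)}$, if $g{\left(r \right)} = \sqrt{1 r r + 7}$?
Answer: $- 1028 \sqrt{22} \approx -4821.8$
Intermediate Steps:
$g{\left(r \right)} = \sqrt{7 + r^{2}}$ ($g{\left(r \right)} = \sqrt{r r + 7} = \sqrt{r^{2} + 7} = \sqrt{7 + r^{2}}$)
$- 514 g{\left(-9 \right)} = - 514 \sqrt{7 + \left(-9\right)^{2}} = - 514 \sqrt{7 + 81} = - 514 \sqrt{88} = - 514 \cdot 2 \sqrt{22} = - 1028 \sqrt{22}$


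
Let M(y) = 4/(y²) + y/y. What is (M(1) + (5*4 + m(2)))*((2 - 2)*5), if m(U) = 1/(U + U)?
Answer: 0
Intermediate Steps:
m(U) = 1/(2*U)
M(y) = 1 + 4/y² (M(y) = 4/y² + 1 = 1 + 4/y²)
(M(1) + (5*4 + m(2)))*((2 - 2)*5) = ((1 + 4/1²) + (5*4 + (½)/2))*((2 - 2)*5) = ((1 + 4*1) + (20 + (½)*(½)))*(0*5) = ((1 + 4) + (20 + ¼))*0 = (5 + 81/4)*0 = (101/4)*0 = 0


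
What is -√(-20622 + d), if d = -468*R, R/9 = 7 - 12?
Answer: -√438 ≈ -20.928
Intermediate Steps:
R = -45 (R = 9*(7 - 12) = 9*(-5) = -45)
d = 21060 (d = -468*(-45) = 21060)
-√(-20622 + d) = -√(-20622 + 21060) = -√438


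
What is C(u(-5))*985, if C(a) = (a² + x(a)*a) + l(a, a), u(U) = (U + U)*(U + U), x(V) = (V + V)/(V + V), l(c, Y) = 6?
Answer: 9954410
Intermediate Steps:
x(V) = 1 (x(V) = (2*V)/((2*V)) = (2*V)*(1/(2*V)) = 1)
u(U) = 4*U² (u(U) = (2*U)*(2*U) = 4*U²)
C(a) = 6 + a + a² (C(a) = (a² + 1*a) + 6 = (a² + a) + 6 = (a + a²) + 6 = 6 + a + a²)
C(u(-5))*985 = (6 + 4*(-5)² + (4*(-5)²)²)*985 = (6 + 4*25 + (4*25)²)*985 = (6 + 100 + 100²)*985 = (6 + 100 + 10000)*985 = 10106*985 = 9954410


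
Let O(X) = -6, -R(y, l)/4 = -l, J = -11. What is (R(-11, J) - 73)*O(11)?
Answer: 702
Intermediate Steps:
R(y, l) = 4*l (R(y, l) = -(-4)*l = 4*l)
(R(-11, J) - 73)*O(11) = (4*(-11) - 73)*(-6) = (-44 - 73)*(-6) = -117*(-6) = 702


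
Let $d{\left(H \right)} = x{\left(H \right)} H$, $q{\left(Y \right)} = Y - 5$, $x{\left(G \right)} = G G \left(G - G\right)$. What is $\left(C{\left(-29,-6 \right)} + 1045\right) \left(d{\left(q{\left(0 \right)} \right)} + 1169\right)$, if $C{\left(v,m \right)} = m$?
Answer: $1214591$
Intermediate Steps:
$x{\left(G \right)} = 0$ ($x{\left(G \right)} = G^{2} \cdot 0 = 0$)
$q{\left(Y \right)} = -5 + Y$
$d{\left(H \right)} = 0$ ($d{\left(H \right)} = 0 H = 0$)
$\left(C{\left(-29,-6 \right)} + 1045\right) \left(d{\left(q{\left(0 \right)} \right)} + 1169\right) = \left(-6 + 1045\right) \left(0 + 1169\right) = 1039 \cdot 1169 = 1214591$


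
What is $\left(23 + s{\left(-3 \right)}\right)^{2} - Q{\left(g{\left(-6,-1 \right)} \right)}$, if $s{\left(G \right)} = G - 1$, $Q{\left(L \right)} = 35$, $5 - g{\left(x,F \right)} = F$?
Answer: $326$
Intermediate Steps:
$g{\left(x,F \right)} = 5 - F$
$s{\left(G \right)} = -1 + G$
$\left(23 + s{\left(-3 \right)}\right)^{2} - Q{\left(g{\left(-6,-1 \right)} \right)} = \left(23 - 4\right)^{2} - 35 = 19^{2} - 35 = 361 - 35 = 326$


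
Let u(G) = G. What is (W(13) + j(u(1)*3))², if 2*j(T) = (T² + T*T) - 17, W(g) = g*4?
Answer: 11025/4 ≈ 2756.3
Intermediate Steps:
W(g) = 4*g
j(T) = -17/2 + T² (j(T) = ((T² + T*T) - 17)/2 = ((T² + T²) - 17)/2 = (2*T² - 17)/2 = (-17 + 2*T²)/2 = -17/2 + T²)
(W(13) + j(u(1)*3))² = (4*13 + (-17/2 + (1*3)²))² = (52 + (-17/2 + 3²))² = (52 + (-17/2 + 9))² = (52 + ½)² = (105/2)² = 11025/4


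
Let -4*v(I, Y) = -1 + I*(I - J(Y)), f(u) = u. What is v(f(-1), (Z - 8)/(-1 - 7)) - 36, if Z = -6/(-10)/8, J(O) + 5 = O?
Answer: -44797/1280 ≈ -34.998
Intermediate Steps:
J(O) = -5 + O
Z = 3/40 (Z = -6*(-⅒)*(⅛) = (⅗)*(⅛) = 3/40 ≈ 0.075000)
v(I, Y) = ¼ - I*(5 + I - Y)/4 (v(I, Y) = -(-1 + I*(I - (-5 + Y)))/4 = -(-1 + I*(I + (5 - Y)))/4 = -(-1 + I*(5 + I - Y))/4 = ¼ - I*(5 + I - Y)/4)
v(f(-1), (Z - 8)/(-1 - 7)) - 36 = (¼ - ¼*(-1)² + (¼)*(-1)*(-5 + (3/40 - 8)/(-1 - 7))) - 36 = (¼ - ¼*1 + (¼)*(-1)*(-5 - 317/40/(-8))) - 36 = (¼ - ¼ + (¼)*(-1)*(-5 - 317/40*(-⅛))) - 36 = (¼ - ¼ + (¼)*(-1)*(-5 + 317/320)) - 36 = (¼ - ¼ + (¼)*(-1)*(-1283/320)) - 36 = (¼ - ¼ + 1283/1280) - 36 = 1283/1280 - 36 = -44797/1280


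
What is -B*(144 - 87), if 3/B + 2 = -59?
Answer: 171/61 ≈ 2.8033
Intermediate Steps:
B = -3/61 (B = 3/(-2 - 59) = 3/(-61) = 3*(-1/61) = -3/61 ≈ -0.049180)
-B*(144 - 87) = -(-3)*(144 - 87)/61 = -(-3)*57/61 = -1*(-171/61) = 171/61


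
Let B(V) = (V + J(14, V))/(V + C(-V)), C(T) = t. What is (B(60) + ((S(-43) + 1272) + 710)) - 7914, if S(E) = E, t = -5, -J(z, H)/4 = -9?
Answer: -328529/55 ≈ -5973.3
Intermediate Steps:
J(z, H) = 36 (J(z, H) = -4*(-9) = 36)
C(T) = -5
B(V) = (36 + V)/(-5 + V) (B(V) = (V + 36)/(V - 5) = (36 + V)/(-5 + V))
(B(60) + ((S(-43) + 1272) + 710)) - 7914 = ((36 + 60)/(-5 + 60) + ((-43 + 1272) + 710)) - 7914 = (96/55 + (1229 + 710)) - 7914 = ((1/55)*96 + 1939) - 7914 = (96/55 + 1939) - 7914 = 106741/55 - 7914 = -328529/55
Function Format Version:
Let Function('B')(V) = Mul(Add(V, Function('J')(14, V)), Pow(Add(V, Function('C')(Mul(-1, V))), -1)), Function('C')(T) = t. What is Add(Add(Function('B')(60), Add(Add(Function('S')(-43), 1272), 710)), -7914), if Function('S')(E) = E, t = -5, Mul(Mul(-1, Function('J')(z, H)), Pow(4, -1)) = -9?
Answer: Rational(-328529, 55) ≈ -5973.3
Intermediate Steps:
Function('J')(z, H) = 36 (Function('J')(z, H) = Mul(-4, -9) = 36)
Function('C')(T) = -5
Function('B')(V) = Mul(Pow(Add(-5, V), -1), Add(36, V)) (Function('B')(V) = Mul(Add(V, 36), Pow(Add(V, -5), -1)) = Mul(Add(36, V), Pow(Add(-5, V), -1)) = Mul(Pow(Add(-5, V), -1), Add(36, V)))
Add(Add(Function('B')(60), Add(Add(Function('S')(-43), 1272), 710)), -7914) = Add(Add(Mul(Pow(Add(-5, 60), -1), Add(36, 60)), Add(Add(-43, 1272), 710)), -7914) = Add(Add(Mul(Pow(55, -1), 96), Add(1229, 710)), -7914) = Add(Add(Mul(Rational(1, 55), 96), 1939), -7914) = Add(Add(Rational(96, 55), 1939), -7914) = Add(Rational(106741, 55), -7914) = Rational(-328529, 55)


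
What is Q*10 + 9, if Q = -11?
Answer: -101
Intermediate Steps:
Q*10 + 9 = -11*10 + 9 = -110 + 9 = -101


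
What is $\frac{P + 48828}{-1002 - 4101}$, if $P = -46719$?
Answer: $- \frac{703}{1701} \approx -0.41329$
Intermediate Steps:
$\frac{P + 48828}{-1002 - 4101} = \frac{-46719 + 48828}{-1002 - 4101} = \frac{2109}{-5103} = 2109 \left(- \frac{1}{5103}\right) = - \frac{703}{1701}$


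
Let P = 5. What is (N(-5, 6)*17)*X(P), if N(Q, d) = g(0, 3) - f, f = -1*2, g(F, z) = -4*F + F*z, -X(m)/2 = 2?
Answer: -136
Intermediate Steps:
X(m) = -4 (X(m) = -2*2 = -4)
f = -2
N(Q, d) = 2 (N(Q, d) = 0*(-4 + 3) - 1*(-2) = 0*(-1) + 2 = 0 + 2 = 2)
(N(-5, 6)*17)*X(P) = (2*17)*(-4) = 34*(-4) = -136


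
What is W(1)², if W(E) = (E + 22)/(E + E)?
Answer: 529/4 ≈ 132.25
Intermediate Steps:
W(E) = (22 + E)/(2*E) (W(E) = (22 + E)/((2*E)) = (22 + E)*(1/(2*E)) = (22 + E)/(2*E))
W(1)² = ((½)*(22 + 1)/1)² = ((½)*1*23)² = (23/2)² = 529/4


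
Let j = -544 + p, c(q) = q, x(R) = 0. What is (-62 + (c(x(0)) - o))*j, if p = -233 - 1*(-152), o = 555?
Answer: 385625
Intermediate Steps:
p = -81 (p = -233 + 152 = -81)
j = -625 (j = -544 - 81 = -625)
(-62 + (c(x(0)) - o))*j = (-62 + (0 - 1*555))*(-625) = (-62 + (0 - 555))*(-625) = (-62 - 555)*(-625) = -617*(-625) = 385625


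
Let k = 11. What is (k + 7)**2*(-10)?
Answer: -3240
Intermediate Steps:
(k + 7)**2*(-10) = (11 + 7)**2*(-10) = 18**2*(-10) = 324*(-10) = -3240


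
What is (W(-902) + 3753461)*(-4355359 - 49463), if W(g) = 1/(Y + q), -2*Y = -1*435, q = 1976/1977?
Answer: -14283918787900340262/863947 ≈ -1.6533e+13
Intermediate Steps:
q = 1976/1977 (q = 1976*(1/1977) = 1976/1977 ≈ 0.99949)
Y = 435/2 (Y = -(-1)*435/2 = -1/2*(-435) = 435/2 ≈ 217.50)
W(g) = 3954/863947 (W(g) = 1/(435/2 + 1976/1977) = 1/(863947/3954) = 3954/863947)
(W(-902) + 3753461)*(-4355359 - 49463) = (3954/863947 + 3753461)*(-4355359 - 49463) = (3242791374521/863947)*(-4404822) = -14283918787900340262/863947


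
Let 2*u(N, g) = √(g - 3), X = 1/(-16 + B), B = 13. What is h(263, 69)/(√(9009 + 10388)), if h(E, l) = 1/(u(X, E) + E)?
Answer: -√1260805/1340410288 + 263*√19397/1340410288 ≈ 2.6489e-5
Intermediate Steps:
X = -⅓ (X = 1/(-16 + 13) = 1/(-3) = -⅓ ≈ -0.33333)
u(N, g) = √(-3 + g)/2 (u(N, g) = √(g - 3)/2 = √(-3 + g)/2)
h(E, l) = 1/(E + √(-3 + E)/2) (h(E, l) = 1/(√(-3 + E)/2 + E) = 1/(E + √(-3 + E)/2))
h(263, 69)/(√(9009 + 10388)) = (2/(√(-3 + 263) + 2*263))/(√(9009 + 10388)) = (2/(√260 + 526))/(√19397) = (2/(2*√65 + 526))*(√19397/19397) = (2/(526 + 2*√65))*(√19397/19397) = 2*√19397/(19397*(526 + 2*√65))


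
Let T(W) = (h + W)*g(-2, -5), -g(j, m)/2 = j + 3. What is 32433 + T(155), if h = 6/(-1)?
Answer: 32135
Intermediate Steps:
g(j, m) = -6 - 2*j (g(j, m) = -2*(j + 3) = -2*(3 + j) = -6 - 2*j)
h = -6 (h = 6*(-1) = -6)
T(W) = 12 - 2*W (T(W) = (-6 + W)*(-6 - 2*(-2)) = (-6 + W)*(-6 + 4) = (-6 + W)*(-2) = 12 - 2*W)
32433 + T(155) = 32433 + (12 - 2*155) = 32433 + (12 - 310) = 32433 - 298 = 32135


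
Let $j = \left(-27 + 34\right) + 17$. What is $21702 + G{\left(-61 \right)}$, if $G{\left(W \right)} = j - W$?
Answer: $21787$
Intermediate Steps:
$j = 24$ ($j = 7 + 17 = 24$)
$G{\left(W \right)} = 24 - W$
$21702 + G{\left(-61 \right)} = 21702 + \left(24 - -61\right) = 21702 + \left(24 + 61\right) = 21702 + 85 = 21787$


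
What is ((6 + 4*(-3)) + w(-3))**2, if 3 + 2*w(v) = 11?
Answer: 4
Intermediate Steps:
w(v) = 4 (w(v) = -3/2 + (1/2)*11 = -3/2 + 11/2 = 4)
((6 + 4*(-3)) + w(-3))**2 = ((6 + 4*(-3)) + 4)**2 = ((6 - 12) + 4)**2 = (-6 + 4)**2 = (-2)**2 = 4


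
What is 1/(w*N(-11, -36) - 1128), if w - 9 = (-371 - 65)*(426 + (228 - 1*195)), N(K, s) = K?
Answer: 1/2200137 ≈ 4.5452e-7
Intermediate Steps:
w = -200115 (w = 9 + (-371 - 65)*(426 + (228 - 1*195)) = 9 - 436*(426 + (228 - 195)) = 9 - 436*(426 + 33) = 9 - 436*459 = 9 - 200124 = -200115)
1/(w*N(-11, -36) - 1128) = 1/(-200115*(-11) - 1128) = 1/(2201265 - 1128) = 1/2200137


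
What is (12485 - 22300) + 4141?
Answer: -5674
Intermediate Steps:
(12485 - 22300) + 4141 = -9815 + 4141 = -5674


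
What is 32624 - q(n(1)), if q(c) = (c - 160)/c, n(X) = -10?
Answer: 32607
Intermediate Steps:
q(c) = (-160 + c)/c
32624 - q(n(1)) = 32624 - (-160 - 10)/(-10) = 32624 - (-1)*(-170)/10 = 32624 - 1*17 = 32624 - 17 = 32607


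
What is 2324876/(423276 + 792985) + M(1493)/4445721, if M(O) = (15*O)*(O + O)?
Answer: 30556303676422/1802385689727 ≈ 16.953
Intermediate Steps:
M(O) = 30*O**2 (M(O) = (15*O)*(2*O) = 30*O**2)
2324876/(423276 + 792985) + M(1493)/4445721 = 2324876/(423276 + 792985) + (30*1493**2)/4445721 = 2324876/1216261 + (30*2229049)*(1/4445721) = 2324876*(1/1216261) + 66871470*(1/4445721) = 2324876/1216261 + 22290490/1481907 = 30556303676422/1802385689727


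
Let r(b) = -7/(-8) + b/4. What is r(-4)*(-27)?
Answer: 27/8 ≈ 3.3750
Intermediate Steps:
r(b) = 7/8 + b/4 (r(b) = -7*(-1/8) + b*(1/4) = 7/8 + b/4)
r(-4)*(-27) = (7/8 + (1/4)*(-4))*(-27) = (7/8 - 1)*(-27) = -1/8*(-27) = 27/8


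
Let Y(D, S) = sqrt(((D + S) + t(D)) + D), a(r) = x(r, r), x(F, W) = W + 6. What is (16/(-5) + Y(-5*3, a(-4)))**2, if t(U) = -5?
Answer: (16 - 5*I*sqrt(33))**2/25 ≈ -22.76 - 36.765*I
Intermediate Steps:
x(F, W) = 6 + W
a(r) = 6 + r
Y(D, S) = sqrt(-5 + S + 2*D) (Y(D, S) = sqrt(((D + S) - 5) + D) = sqrt((-5 + D + S) + D) = sqrt(-5 + S + 2*D))
(16/(-5) + Y(-5*3, a(-4)))**2 = (16/(-5) + sqrt(-5 + (6 - 4) + 2*(-5*3)))**2 = (16*(-1/5) + sqrt(-5 + 2 + 2*(-15)))**2 = (-16/5 + sqrt(-5 + 2 - 30))**2 = (-16/5 + sqrt(-33))**2 = (-16/5 + I*sqrt(33))**2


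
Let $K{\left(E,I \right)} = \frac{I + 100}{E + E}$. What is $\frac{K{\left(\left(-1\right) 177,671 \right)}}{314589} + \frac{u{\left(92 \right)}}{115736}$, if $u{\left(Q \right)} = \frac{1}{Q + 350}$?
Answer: $- \frac{6554896841}{949481008359312} \approx -6.9037 \cdot 10^{-6}$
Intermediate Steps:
$u{\left(Q \right)} = \frac{1}{350 + Q}$
$K{\left(E,I \right)} = \frac{100 + I}{2 E}$
$\frac{K{\left(\left(-1\right) 177,671 \right)}}{314589} + \frac{u{\left(92 \right)}}{115736} = \frac{\frac{1}{2} \frac{1}{\left(-1\right) 177} \left(100 + 671\right)}{314589} + \frac{1}{\left(350 + 92\right) 115736} = \frac{1}{2} \frac{1}{-177} \cdot 771 \cdot \frac{1}{314589} + \frac{1}{442} \cdot \frac{1}{115736} = \frac{1}{2} \left(- \frac{1}{177}\right) 771 \cdot \frac{1}{314589} + \frac{1}{442} \cdot \frac{1}{115736} = \left(- \frac{257}{118}\right) \frac{1}{314589} + \frac{1}{51155312} = - \frac{257}{37121502} + \frac{1}{51155312} = - \frac{6554896841}{949481008359312}$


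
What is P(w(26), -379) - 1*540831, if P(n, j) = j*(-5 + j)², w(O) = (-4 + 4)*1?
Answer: -56426655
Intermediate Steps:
w(O) = 0 (w(O) = 0*1 = 0)
P(w(26), -379) - 1*540831 = -379*(-5 - 379)² - 1*540831 = -379*(-384)² - 540831 = -379*147456 - 540831 = -55885824 - 540831 = -56426655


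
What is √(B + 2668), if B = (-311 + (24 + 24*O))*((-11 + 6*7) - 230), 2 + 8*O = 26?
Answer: √45453 ≈ 213.20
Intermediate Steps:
O = 3 (O = -¼ + (⅛)*26 = -¼ + 13/4 = 3)
B = 42785 (B = (-311 + (24 + 24*3))*((-11 + 6*7) - 230) = (-311 + (24 + 72))*((-11 + 42) - 230) = (-311 + 96)*(31 - 230) = -215*(-199) = 42785)
√(B + 2668) = √(42785 + 2668) = √45453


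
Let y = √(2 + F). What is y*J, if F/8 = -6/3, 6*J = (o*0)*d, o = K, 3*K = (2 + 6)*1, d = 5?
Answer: 0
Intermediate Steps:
K = 8/3 (K = ((2 + 6)*1)/3 = (8*1)/3 = (⅓)*8 = 8/3 ≈ 2.6667)
o = 8/3 ≈ 2.6667
J = 0 (J = (((8/3)*0)*5)/6 = (0*5)/6 = (⅙)*0 = 0)
F = -16 (F = 8*(-6/3) = 8*(-6*⅓) = 8*(-2) = -16)
y = I*√14 (y = √(2 - 16) = √(-14) = I*√14 ≈ 3.7417*I)
y*J = (I*√14)*0 = 0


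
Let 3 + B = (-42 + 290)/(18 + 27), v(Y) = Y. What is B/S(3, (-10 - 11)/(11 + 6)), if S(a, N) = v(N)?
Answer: -1921/945 ≈ -2.0328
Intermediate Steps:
S(a, N) = N
B = 113/45 (B = -3 + (-42 + 290)/(18 + 27) = -3 + 248/45 = 113/45 ≈ 2.5111)
B/S(3, (-10 - 11)/(11 + 6)) = 113/(45*(((-10 - 11)/(11 + 6)))) = 113/(45*((-21/17))) = 113/(45*((-21*1/17))) = 113/(45*(-21/17)) = (113/45)*(-17/21) = -1921/945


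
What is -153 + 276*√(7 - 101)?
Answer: -153 + 276*I*√94 ≈ -153.0 + 2675.9*I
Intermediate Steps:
-153 + 276*√(7 - 101) = -153 + 276*√(-94) = -153 + 276*(I*√94) = -153 + 276*I*√94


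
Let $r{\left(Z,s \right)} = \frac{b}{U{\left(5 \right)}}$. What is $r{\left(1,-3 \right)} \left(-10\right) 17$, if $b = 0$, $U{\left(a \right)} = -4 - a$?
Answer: $0$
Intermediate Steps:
$r{\left(Z,s \right)} = 0$ ($r{\left(Z,s \right)} = \frac{0}{-4 - 5} = \frac{0}{-9} = 0 \left(- \frac{1}{9}\right) = 0$)
$r{\left(1,-3 \right)} \left(-10\right) 17 = 0 \left(-10\right) 17 = 0 \cdot 17 = 0$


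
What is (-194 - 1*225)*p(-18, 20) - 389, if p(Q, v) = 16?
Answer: -7093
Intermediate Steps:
(-194 - 1*225)*p(-18, 20) - 389 = (-194 - 1*225)*16 - 389 = (-194 - 225)*16 - 389 = -419*16 - 389 = -6704 - 389 = -7093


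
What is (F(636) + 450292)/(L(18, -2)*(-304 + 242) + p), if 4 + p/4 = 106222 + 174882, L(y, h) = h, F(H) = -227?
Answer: 450065/1124524 ≈ 0.40023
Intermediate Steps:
p = 1124400 (p = -16 + 4*(106222 + 174882) = -16 + 4*281104 = -16 + 1124416 = 1124400)
(F(636) + 450292)/(L(18, -2)*(-304 + 242) + p) = (-227 + 450292)/(-2*(-304 + 242) + 1124400) = 450065/(-2*(-62) + 1124400) = 450065/(124 + 1124400) = 450065/1124524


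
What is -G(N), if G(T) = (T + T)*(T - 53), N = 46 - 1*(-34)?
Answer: -4320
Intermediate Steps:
N = 80 (N = 46 + 34 = 80)
G(T) = 2*T*(-53 + T) (G(T) = (2*T)*(-53 + T) = 2*T*(-53 + T))
-G(N) = -2*80*(-53 + 80) = -2*80*27 = -1*4320 = -4320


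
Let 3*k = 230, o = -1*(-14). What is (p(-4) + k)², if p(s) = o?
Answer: 73984/9 ≈ 8220.4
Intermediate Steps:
o = 14
p(s) = 14
k = 230/3 (k = (⅓)*230 = 230/3 ≈ 76.667)
(p(-4) + k)² = (14 + 230/3)² = (272/3)² = 73984/9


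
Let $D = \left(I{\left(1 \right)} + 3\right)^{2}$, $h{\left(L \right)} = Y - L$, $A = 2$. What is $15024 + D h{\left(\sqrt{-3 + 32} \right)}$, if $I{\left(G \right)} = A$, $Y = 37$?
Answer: $15949 - 25 \sqrt{29} \approx 15814.0$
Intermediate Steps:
$I{\left(G \right)} = 2$
$h{\left(L \right)} = 37 - L$
$D = 25$ ($D = \left(2 + 3\right)^{2} = 5^{2} = 25$)
$15024 + D h{\left(\sqrt{-3 + 32} \right)} = 15024 + 25 \left(37 - \sqrt{-3 + 32}\right) = 15024 + 25 \left(37 - \sqrt{29}\right) = 15024 + \left(925 - 25 \sqrt{29}\right) = 15949 - 25 \sqrt{29}$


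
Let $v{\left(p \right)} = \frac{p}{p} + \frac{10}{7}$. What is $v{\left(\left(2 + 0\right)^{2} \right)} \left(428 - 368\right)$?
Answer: $\frac{1020}{7} \approx 145.71$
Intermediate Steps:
$v{\left(p \right)} = \frac{17}{7}$ ($v{\left(p \right)} = 1 + 10 \cdot \frac{1}{7} = 1 + \frac{10}{7} = \frac{17}{7}$)
$v{\left(\left(2 + 0\right)^{2} \right)} \left(428 - 368\right) = \frac{17 \left(428 - 368\right)}{7} = \frac{17}{7} \cdot 60 = \frac{1020}{7}$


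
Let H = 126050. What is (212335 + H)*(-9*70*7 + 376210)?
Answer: 125811543000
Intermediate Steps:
(212335 + H)*(-9*70*7 + 376210) = (212335 + 126050)*(-9*70*7 + 376210) = 338385*(-630*7 + 376210) = 338385*(-4410 + 376210) = 338385*371800 = 125811543000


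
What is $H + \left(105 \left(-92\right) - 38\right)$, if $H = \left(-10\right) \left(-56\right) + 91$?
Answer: $-9047$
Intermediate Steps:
$H = 651$ ($H = 560 + 91 = 651$)
$H + \left(105 \left(-92\right) - 38\right) = 651 + \left(105 \left(-92\right) - 38\right) = 651 - 9698 = -9047$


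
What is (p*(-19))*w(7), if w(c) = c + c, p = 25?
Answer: -6650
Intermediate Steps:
w(c) = 2*c
(p*(-19))*w(7) = (25*(-19))*(2*7) = -475*14 = -6650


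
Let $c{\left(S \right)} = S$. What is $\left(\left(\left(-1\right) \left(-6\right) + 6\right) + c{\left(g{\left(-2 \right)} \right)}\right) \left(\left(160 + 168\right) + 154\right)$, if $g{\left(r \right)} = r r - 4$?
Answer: $5784$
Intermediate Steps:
$g{\left(r \right)} = -4 + r^{2}$ ($g{\left(r \right)} = r^{2} - 4 = -4 + r^{2}$)
$\left(\left(\left(-1\right) \left(-6\right) + 6\right) + c{\left(g{\left(-2 \right)} \right)}\right) \left(\left(160 + 168\right) + 154\right) = \left(\left(\left(-1\right) \left(-6\right) + 6\right) - \left(4 - \left(-2\right)^{2}\right)\right) \left(\left(160 + 168\right) + 154\right) = \left(\left(6 + 6\right) + \left(-4 + 4\right)\right) \left(328 + 154\right) = \left(12 + 0\right) 482 = 12 \cdot 482 = 5784$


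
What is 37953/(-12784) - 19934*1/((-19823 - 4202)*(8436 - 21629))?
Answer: -12029906980481/4052039970800 ≈ -2.9689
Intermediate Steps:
37953/(-12784) - 19934*1/((-19823 - 4202)*(8436 - 21629)) = 37953*(-1/12784) - 19934/((-13193*(-24025))) = -37953/12784 - 19934/316961825 = -12029906980481/4052039970800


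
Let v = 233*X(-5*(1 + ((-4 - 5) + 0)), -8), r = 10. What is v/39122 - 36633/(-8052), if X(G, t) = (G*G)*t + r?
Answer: -3760394569/52501724 ≈ -71.624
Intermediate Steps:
X(G, t) = 10 + t*G² (X(G, t) = (G*G)*t + 10 = G²*t + 10 = t*G² + 10 = 10 + t*G²)
v = -2980070 (v = 233*(10 - 8*25*(1 + ((-4 - 5) + 0))²) = 233*(10 - 8*25*(1 + (-9 + 0))²) = 233*(10 - 8*25*(1 - 9)²) = 233*(10 - 8*(-5*(-8))²) = 233*(10 - 8*40²) = 233*(10 - 8*1600) = 233*(10 - 12800) = 233*(-12790) = -2980070)
v/39122 - 36633/(-8052) = -2980070/39122 - 36633/(-8052) = -2980070*1/39122 - 36633*(-1/8052) = -1490035/19561 + 12211/2684 = -3760394569/52501724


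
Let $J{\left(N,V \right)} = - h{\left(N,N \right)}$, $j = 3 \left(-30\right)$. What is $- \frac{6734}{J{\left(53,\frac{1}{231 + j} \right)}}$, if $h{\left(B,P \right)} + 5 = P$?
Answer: $\frac{3367}{24} \approx 140.29$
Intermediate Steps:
$h{\left(B,P \right)} = -5 + P$
$j = -90$
$J{\left(N,V \right)} = 5 - N$ ($J{\left(N,V \right)} = - (-5 + N) = 5 - N$)
$- \frac{6734}{J{\left(53,\frac{1}{231 + j} \right)}} = - \frac{6734}{5 - 53} = - \frac{6734}{-48} = \left(-6734\right) \left(- \frac{1}{48}\right) = \frac{3367}{24}$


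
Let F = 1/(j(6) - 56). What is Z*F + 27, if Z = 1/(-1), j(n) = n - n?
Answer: 1513/56 ≈ 27.018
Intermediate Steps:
j(n) = 0
Z = -1
F = -1/56 (F = 1/(0 - 56) = 1/(-56) = -1/56 ≈ -0.017857)
Z*F + 27 = -1*(-1/56) + 27 = 1/56 + 27 = 1513/56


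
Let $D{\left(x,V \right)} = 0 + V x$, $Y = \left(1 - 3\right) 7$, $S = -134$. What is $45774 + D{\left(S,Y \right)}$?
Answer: $47650$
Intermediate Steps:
$Y = -14$ ($Y = \left(-2\right) 7 = -14$)
$D{\left(x,V \right)} = V x$
$45774 + D{\left(S,Y \right)} = 45774 - -1876 = 45774 + 1876 = 47650$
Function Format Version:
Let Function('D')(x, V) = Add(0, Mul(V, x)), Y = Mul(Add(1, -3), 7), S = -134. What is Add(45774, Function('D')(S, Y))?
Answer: 47650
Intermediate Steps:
Y = -14 (Y = Mul(-2, 7) = -14)
Function('D')(x, V) = Mul(V, x)
Add(45774, Function('D')(S, Y)) = Add(45774, Mul(-14, -134)) = Add(45774, 1876) = 47650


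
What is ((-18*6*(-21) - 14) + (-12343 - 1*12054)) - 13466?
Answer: -35609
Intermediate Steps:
((-18*6*(-21) - 14) + (-12343 - 1*12054)) - 13466 = ((-108*(-21) - 14) + (-12343 - 12054)) - 13466 = ((2268 - 14) - 24397) - 13466 = (2254 - 24397) - 13466 = -22143 - 13466 = -35609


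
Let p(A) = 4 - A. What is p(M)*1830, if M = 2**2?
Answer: 0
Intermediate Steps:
M = 4
p(M)*1830 = (4 - 1*4)*1830 = (4 - 4)*1830 = 0*1830 = 0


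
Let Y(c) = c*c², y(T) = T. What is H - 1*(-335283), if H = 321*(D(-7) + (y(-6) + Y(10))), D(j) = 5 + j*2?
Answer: 651468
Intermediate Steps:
Y(c) = c³
D(j) = 5 + 2*j
H = 316185 (H = 321*((5 + 2*(-7)) + (-6 + 10³)) = 321*((5 - 14) + (-6 + 1000)) = 321*(-9 + 994) = 321*985 = 316185)
H - 1*(-335283) = 316185 - 1*(-335283) = 316185 + 335283 = 651468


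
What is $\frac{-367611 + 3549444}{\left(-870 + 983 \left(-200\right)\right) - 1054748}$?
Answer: $- \frac{1060611}{417406} \approx -2.541$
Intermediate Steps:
$\frac{-367611 + 3549444}{\left(-870 + 983 \left(-200\right)\right) - 1054748} = \frac{3181833}{\left(-870 - 196600\right) - 1054748} = \frac{3181833}{-197470 - 1054748} = \frac{3181833}{-1252218} = 3181833 \left(- \frac{1}{1252218}\right) = - \frac{1060611}{417406}$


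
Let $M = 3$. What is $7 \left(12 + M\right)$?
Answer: $105$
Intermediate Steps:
$7 \left(12 + M\right) = 7 \left(12 + 3\right) = 7 \cdot 15 = 105$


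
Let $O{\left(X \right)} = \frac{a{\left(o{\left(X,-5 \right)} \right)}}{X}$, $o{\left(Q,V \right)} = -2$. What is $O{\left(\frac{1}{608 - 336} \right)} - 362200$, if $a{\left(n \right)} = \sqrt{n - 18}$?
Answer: $-362200 + 544 i \sqrt{5} \approx -3.622 \cdot 10^{5} + 1216.4 i$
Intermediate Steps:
$a{\left(n \right)} = \sqrt{-18 + n}$
$O{\left(X \right)} = \frac{2 i \sqrt{5}}{X}$ ($O{\left(X \right)} = \frac{\sqrt{-18 - 2}}{X} = \frac{\sqrt{-20}}{X} = \frac{2 i \sqrt{5}}{X}$)
$O{\left(\frac{1}{608 - 336} \right)} - 362200 = \frac{2 i \sqrt{5}}{\frac{1}{608 - 336}} - 362200 = \frac{2 i \sqrt{5}}{\frac{1}{272}} - 362200 = 2 i \sqrt{5} \frac{1}{\frac{1}{272}} - 362200 = 2 i \sqrt{5} \cdot 272 - 362200 = 544 i \sqrt{5} - 362200 = -362200 + 544 i \sqrt{5}$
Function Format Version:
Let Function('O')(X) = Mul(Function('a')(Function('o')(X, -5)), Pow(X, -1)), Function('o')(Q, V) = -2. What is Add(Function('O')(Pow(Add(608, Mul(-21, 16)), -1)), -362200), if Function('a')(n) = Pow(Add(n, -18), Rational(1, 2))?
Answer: Add(-362200, Mul(544, I, Pow(5, Rational(1, 2)))) ≈ Add(-3.6220e+5, Mul(1216.4, I))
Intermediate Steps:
Function('a')(n) = Pow(Add(-18, n), Rational(1, 2))
Function('O')(X) = Mul(2, I, Pow(5, Rational(1, 2)), Pow(X, -1)) (Function('O')(X) = Mul(Pow(Add(-18, -2), Rational(1, 2)), Pow(X, -1)) = Mul(Pow(-20, Rational(1, 2)), Pow(X, -1)) = Mul(Mul(2, I, Pow(5, Rational(1, 2))), Pow(X, -1)) = Mul(2, I, Pow(5, Rational(1, 2)), Pow(X, -1)))
Add(Function('O')(Pow(Add(608, Mul(-21, 16)), -1)), -362200) = Add(Mul(2, I, Pow(5, Rational(1, 2)), Pow(Pow(Add(608, Mul(-21, 16)), -1), -1)), -362200) = Add(Mul(2, I, Pow(5, Rational(1, 2)), Pow(Pow(Add(608, -336), -1), -1)), -362200) = Add(Mul(2, I, Pow(5, Rational(1, 2)), Pow(Pow(272, -1), -1)), -362200) = Add(Mul(2, I, Pow(5, Rational(1, 2)), Pow(Rational(1, 272), -1)), -362200) = Add(Mul(2, I, Pow(5, Rational(1, 2)), 272), -362200) = Add(Mul(544, I, Pow(5, Rational(1, 2))), -362200) = Add(-362200, Mul(544, I, Pow(5, Rational(1, 2))))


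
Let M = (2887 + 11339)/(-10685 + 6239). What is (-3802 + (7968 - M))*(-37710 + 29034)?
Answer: -8934478284/247 ≈ -3.6172e+7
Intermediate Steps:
M = -2371/741 (M = 14226/(-4446) = 14226*(-1/4446) = -2371/741 ≈ -3.1997)
(-3802 + (7968 - M))*(-37710 + 29034) = (-3802 + (7968 - 1*(-2371/741)))*(-37710 + 29034) = (-3802 + (7968 + 2371/741))*(-8676) = (-3802 + 5906659/741)*(-8676) = (3089377/741)*(-8676) = -8934478284/247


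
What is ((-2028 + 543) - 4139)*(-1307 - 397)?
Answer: 9583296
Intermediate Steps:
((-2028 + 543) - 4139)*(-1307 - 397) = (-1485 - 4139)*(-1704) = -5624*(-1704) = 9583296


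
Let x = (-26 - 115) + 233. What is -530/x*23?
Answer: -265/2 ≈ -132.50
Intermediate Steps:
x = 92 (x = -141 + 233 = 92)
-530/x*23 = -530/92*23 = -530*1/92*23 = -265/46*23 = -265/2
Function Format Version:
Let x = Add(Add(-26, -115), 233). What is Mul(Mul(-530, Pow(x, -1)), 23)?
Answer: Rational(-265, 2) ≈ -132.50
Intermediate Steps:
x = 92 (x = Add(-141, 233) = 92)
Mul(Mul(-530, Pow(x, -1)), 23) = Mul(Mul(-530, Pow(92, -1)), 23) = Mul(Mul(-530, Rational(1, 92)), 23) = Mul(Rational(-265, 46), 23) = Rational(-265, 2)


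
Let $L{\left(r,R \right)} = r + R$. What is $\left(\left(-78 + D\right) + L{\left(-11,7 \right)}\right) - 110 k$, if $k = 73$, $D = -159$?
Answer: $-8271$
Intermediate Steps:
$L{\left(r,R \right)} = R + r$
$\left(\left(-78 + D\right) + L{\left(-11,7 \right)}\right) - 110 k = \left(\left(-78 - 159\right) + \left(7 - 11\right)\right) - 8030 = \left(-237 - 4\right) - 8030 = -241 - 8030 = -8271$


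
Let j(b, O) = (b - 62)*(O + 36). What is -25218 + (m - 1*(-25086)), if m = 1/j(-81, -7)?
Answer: -547405/4147 ≈ -132.00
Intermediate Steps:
j(b, O) = (-62 + b)*(36 + O)
m = -1/4147 (m = 1/(-2232 - 62*(-7) + 36*(-81) - 7*(-81)) = 1/(-2232 + 434 - 2916 + 567) = 1/(-4147) = -1/4147 ≈ -0.00024114)
-25218 + (m - 1*(-25086)) = -25218 + (-1/4147 - 1*(-25086)) = -25218 + (-1/4147 + 25086) = -25218 + 104031641/4147 = -547405/4147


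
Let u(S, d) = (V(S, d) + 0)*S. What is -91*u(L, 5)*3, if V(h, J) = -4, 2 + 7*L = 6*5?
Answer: 4368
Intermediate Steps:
L = 4 (L = -2/7 + (6*5)/7 = -2/7 + (⅐)*30 = -2/7 + 30/7 = 4)
u(S, d) = -4*S (u(S, d) = (-4 + 0)*S = -4*S)
-91*u(L, 5)*3 = -(-364)*4*3 = -91*(-16)*3 = 1456*3 = 4368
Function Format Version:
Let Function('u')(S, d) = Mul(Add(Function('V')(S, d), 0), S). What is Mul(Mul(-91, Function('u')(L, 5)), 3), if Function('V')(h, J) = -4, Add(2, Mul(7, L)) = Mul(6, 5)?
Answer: 4368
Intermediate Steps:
L = 4 (L = Add(Rational(-2, 7), Mul(Rational(1, 7), Mul(6, 5))) = Add(Rational(-2, 7), Mul(Rational(1, 7), 30)) = Add(Rational(-2, 7), Rational(30, 7)) = 4)
Function('u')(S, d) = Mul(-4, S) (Function('u')(S, d) = Mul(Add(-4, 0), S) = Mul(-4, S))
Mul(Mul(-91, Function('u')(L, 5)), 3) = Mul(Mul(-91, Mul(-4, 4)), 3) = Mul(Mul(-91, -16), 3) = Mul(1456, 3) = 4368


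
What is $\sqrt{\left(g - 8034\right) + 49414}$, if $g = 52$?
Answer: $2 \sqrt{10358} \approx 203.55$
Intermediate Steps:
$\sqrt{\left(g - 8034\right) + 49414} = \sqrt{\left(52 - 8034\right) + 49414} = \sqrt{-7982 + 49414} = \sqrt{41432} = 2 \sqrt{10358}$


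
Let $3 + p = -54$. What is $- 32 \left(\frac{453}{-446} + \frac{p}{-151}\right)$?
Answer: $\frac{687696}{33673} \approx 20.423$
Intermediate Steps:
$p = -57$ ($p = -3 - 54 = -57$)
$- 32 \left(\frac{453}{-446} + \frac{p}{-151}\right) = - 32 \left(\frac{453}{-446} - \frac{57}{-151}\right) = - 32 \left(453 \left(- \frac{1}{446}\right) - - \frac{57}{151}\right) = - 32 \left(- \frac{453}{446} + \frac{57}{151}\right) = \left(-32\right) \left(- \frac{42981}{67346}\right) = \frac{687696}{33673}$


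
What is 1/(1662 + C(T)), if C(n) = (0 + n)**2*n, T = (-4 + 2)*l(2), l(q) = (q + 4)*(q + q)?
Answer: -1/108930 ≈ -9.1802e-6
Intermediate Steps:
l(q) = 2*q*(4 + q) (l(q) = (4 + q)*(2*q) = 2*q*(4 + q))
T = -48 (T = (-4 + 2)*(2*2*(4 + 2)) = -4*2*6 = -2*24 = -48)
C(n) = n**3 (C(n) = n**2*n = n**3)
1/(1662 + C(T)) = 1/(1662 + (-48)**3) = 1/(1662 - 110592) = 1/(-108930) = -1/108930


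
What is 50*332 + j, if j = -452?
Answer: 16148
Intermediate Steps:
50*332 + j = 50*332 - 452 = 16600 - 452 = 16148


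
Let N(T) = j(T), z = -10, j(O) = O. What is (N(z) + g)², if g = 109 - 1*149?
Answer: 2500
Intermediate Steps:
g = -40 (g = 109 - 149 = -40)
N(T) = T
(N(z) + g)² = (-10 - 40)² = (-50)² = 2500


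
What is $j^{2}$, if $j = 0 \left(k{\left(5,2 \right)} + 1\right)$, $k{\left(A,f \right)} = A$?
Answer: $0$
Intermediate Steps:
$j = 0$ ($j = 0 \left(5 + 1\right) = 0 \cdot 6 = 0$)
$j^{2} = 0^{2} = 0$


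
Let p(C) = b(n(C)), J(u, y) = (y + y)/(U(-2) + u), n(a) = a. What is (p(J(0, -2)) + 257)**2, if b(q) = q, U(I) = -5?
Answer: 1661521/25 ≈ 66461.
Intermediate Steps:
J(u, y) = 2*y/(-5 + u) (J(u, y) = (y + y)/(-5 + u) = (2*y)/(-5 + u) = 2*y/(-5 + u))
p(C) = C
(p(J(0, -2)) + 257)**2 = (2*(-2)/(-5 + 0) + 257)**2 = (2*(-2)/(-5) + 257)**2 = (2*(-2)*(-1/5) + 257)**2 = (4/5 + 257)**2 = (1289/5)**2 = 1661521/25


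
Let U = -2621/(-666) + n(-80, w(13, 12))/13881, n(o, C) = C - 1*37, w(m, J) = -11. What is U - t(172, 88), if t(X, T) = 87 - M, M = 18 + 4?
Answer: -188186119/3081582 ≈ -61.068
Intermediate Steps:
M = 22
t(X, T) = 65 (t(X, T) = 87 - 1*22 = 87 - 22 = 65)
n(o, C) = -37 + C (n(o, C) = C - 37 = -37 + C)
U = 12116711/3081582 (U = -2621/(-666) + (-37 - 11)/13881 = -2621*(-1/666) - 48*1/13881 = 2621/666 - 16/4627 = 12116711/3081582 ≈ 3.9320)
U - t(172, 88) = 12116711/3081582 - 1*65 = 12116711/3081582 - 65 = -188186119/3081582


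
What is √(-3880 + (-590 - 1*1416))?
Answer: 3*I*√654 ≈ 76.72*I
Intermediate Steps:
√(-3880 + (-590 - 1*1416)) = √(-3880 + (-590 - 1416)) = √(-3880 - 2006) = √(-5886) = 3*I*√654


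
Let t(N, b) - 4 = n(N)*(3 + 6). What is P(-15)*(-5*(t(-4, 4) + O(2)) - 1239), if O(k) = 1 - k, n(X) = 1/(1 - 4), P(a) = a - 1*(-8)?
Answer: 8673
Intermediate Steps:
P(a) = 8 + a (P(a) = a + 8 = 8 + a)
n(X) = -1/3 (n(X) = 1/(-3) = -1/3)
t(N, b) = 1 (t(N, b) = 4 - (3 + 6)/3 = 4 - 1/3*9 = 4 - 3 = 1)
P(-15)*(-5*(t(-4, 4) + O(2)) - 1239) = (8 - 15)*(-5*(1 + (1 - 1*2)) - 1239) = -7*(-5*(1 + (1 - 2)) - 1239) = -7*(-5*(1 - 1) - 1239) = -7*(-5*0 - 1239) = -7*(0 - 1239) = -7*(-1239) = 8673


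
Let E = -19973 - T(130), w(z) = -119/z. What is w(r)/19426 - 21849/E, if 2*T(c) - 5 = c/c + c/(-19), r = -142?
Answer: 381726900151/348929928556 ≈ 1.0940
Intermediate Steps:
T(c) = 3 - c/38 (T(c) = 5/2 + (c/c + c/(-19))/2 = 5/2 + (1 + c*(-1/19))/2 = 5/2 + (1 - c/19)/2 = 5/2 + (1/2 - c/38) = 3 - c/38)
E = -379479/19 (E = -19973 - (3 - 1/38*130) = -19973 - (3 - 65/19) = -19973 - 1*(-8/19) = -19973 + 8/19 = -379479/19 ≈ -19973.)
w(r)/19426 - 21849/E = -119/(-142)/19426 - 21849/(-379479/19) = -119*(-1/142)*(1/19426) - 21849*(-19/379479) = (119/142)*(1/19426) + 138377/126493 = 119/2758492 + 138377/126493 = 381726900151/348929928556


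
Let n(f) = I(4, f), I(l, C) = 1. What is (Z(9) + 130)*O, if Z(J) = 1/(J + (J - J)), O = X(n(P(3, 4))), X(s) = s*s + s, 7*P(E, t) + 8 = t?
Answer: 2342/9 ≈ 260.22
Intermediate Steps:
P(E, t) = -8/7 + t/7
n(f) = 1
X(s) = s + s**2 (X(s) = s**2 + s = s + s**2)
O = 2 (O = 1*(1 + 1) = 1*2 = 2)
Z(J) = 1/J (Z(J) = 1/(J + 0) = 1/J)
(Z(9) + 130)*O = (1/9 + 130)*2 = (1171/9)*2 = 2342/9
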